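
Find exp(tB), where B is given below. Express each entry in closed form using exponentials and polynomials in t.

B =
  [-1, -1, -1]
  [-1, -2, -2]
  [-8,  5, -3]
e^{tB} =
  [5*t^2*exp(-2*t) + t*exp(-2*t) + exp(-2*t), -3*t^2*exp(-2*t) - t*exp(-2*t), t^2*exp(-2*t) - t*exp(-2*t)]
  [15*t^2*exp(-2*t)/2 - t*exp(-2*t), -9*t^2*exp(-2*t)/2 + exp(-2*t), 3*t^2*exp(-2*t)/2 - 2*t*exp(-2*t)]
  [-5*t^2*exp(-2*t)/2 - 8*t*exp(-2*t), 3*t^2*exp(-2*t)/2 + 5*t*exp(-2*t), -t^2*exp(-2*t)/2 - t*exp(-2*t) + exp(-2*t)]

Strategy: write B = P · J · P⁻¹ where J is a Jordan canonical form, so e^{tB} = P · e^{tJ} · P⁻¹, and e^{tJ} can be computed block-by-block.

B has Jordan form
J =
  [-2,  1,  0]
  [ 0, -2,  1]
  [ 0,  0, -2]
(up to reordering of blocks).

Per-block formulas:
  For a 3×3 Jordan block J_3(-2): exp(t · J_3(-2)) = e^(-2t)·(I + t·N + (t^2/2)·N^2), where N is the 3×3 nilpotent shift.

After assembling e^{tJ} and conjugating by P, we get:

e^{tB} =
  [5*t^2*exp(-2*t) + t*exp(-2*t) + exp(-2*t), -3*t^2*exp(-2*t) - t*exp(-2*t), t^2*exp(-2*t) - t*exp(-2*t)]
  [15*t^2*exp(-2*t)/2 - t*exp(-2*t), -9*t^2*exp(-2*t)/2 + exp(-2*t), 3*t^2*exp(-2*t)/2 - 2*t*exp(-2*t)]
  [-5*t^2*exp(-2*t)/2 - 8*t*exp(-2*t), 3*t^2*exp(-2*t)/2 + 5*t*exp(-2*t), -t^2*exp(-2*t)/2 - t*exp(-2*t) + exp(-2*t)]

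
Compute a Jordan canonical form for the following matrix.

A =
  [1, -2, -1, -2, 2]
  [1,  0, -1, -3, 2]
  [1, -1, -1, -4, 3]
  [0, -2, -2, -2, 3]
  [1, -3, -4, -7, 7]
J_3(1) ⊕ J_2(1)

The characteristic polynomial is
  det(x·I − A) = x^5 - 5*x^4 + 10*x^3 - 10*x^2 + 5*x - 1 = (x - 1)^5

Eigenvalues and multiplicities (the geometric multiplicity of λ is n − rank(A − λI), which equals the number of Jordan blocks for λ):
  λ = 1: algebraic multiplicity = 5, geometric multiplicity = 2

Determining the block sizes for each eigenvalue:
  λ = 1: with am = 5 and gm = 2, the partition is not yet determined (e.g. several partitions of 5 into 2 parts exist). Let N = A − (1)·I. Computing rank(N^1) = 3, rank(N^2) = 1, rank(N^3) = 0; the number of blocks of size ≥ j is rank(N^{j−1}) − rank(N^j), giving [2, 2, 1]. So we have 1 block(s) of size 3, 1 block(s) of size 2 → block sizes [3, 2]

Assembling the blocks gives a Jordan form
J =
  [1, 1, 0, 0, 0]
  [0, 1, 1, 0, 0]
  [0, 0, 1, 0, 0]
  [0, 0, 0, 1, 1]
  [0, 0, 0, 0, 1]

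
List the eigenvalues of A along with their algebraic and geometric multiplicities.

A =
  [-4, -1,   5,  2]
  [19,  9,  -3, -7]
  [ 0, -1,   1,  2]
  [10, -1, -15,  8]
λ = -4: alg = 1, geom = 1; λ = 6: alg = 3, geom = 1

Step 1 — factor the characteristic polynomial to read off the algebraic multiplicities:
  χ_A(x) = (x - 6)^3*(x + 4)

Step 2 — compute geometric multiplicities via the rank-nullity identity g(λ) = n − rank(A − λI):
  rank(A − (-4)·I) = 3, so dim ker(A − (-4)·I) = n − 3 = 1
  rank(A − (6)·I) = 3, so dim ker(A − (6)·I) = n − 3 = 1

Summary:
  λ = -4: algebraic multiplicity = 1, geometric multiplicity = 1
  λ = 6: algebraic multiplicity = 3, geometric multiplicity = 1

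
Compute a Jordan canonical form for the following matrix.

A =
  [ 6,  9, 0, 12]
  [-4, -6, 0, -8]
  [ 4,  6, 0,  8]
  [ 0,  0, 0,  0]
J_2(0) ⊕ J_1(0) ⊕ J_1(0)

The characteristic polynomial is
  det(x·I − A) = x^4

Eigenvalues and multiplicities (the geometric multiplicity of λ is n − rank(A − λI), which equals the number of Jordan blocks for λ):
  λ = 0: algebraic multiplicity = 4, geometric multiplicity = 3

Determining the block sizes for each eigenvalue:
  λ = 0: 3 blocks summing to 4 forces exactly one block of size 2 and the rest size 1 → block sizes [2, 1, 1]

Assembling the blocks gives a Jordan form
J =
  [0, 1, 0, 0]
  [0, 0, 0, 0]
  [0, 0, 0, 0]
  [0, 0, 0, 0]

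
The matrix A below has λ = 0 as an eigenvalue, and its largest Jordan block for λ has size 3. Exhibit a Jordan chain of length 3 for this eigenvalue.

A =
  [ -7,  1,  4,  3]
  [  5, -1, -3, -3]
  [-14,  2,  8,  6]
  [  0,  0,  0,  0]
A Jordan chain for λ = 0 of length 3:
v_1 = (-2, 2, -4, 0)ᵀ
v_2 = (-7, 5, -14, 0)ᵀ
v_3 = (1, 0, 0, 0)ᵀ

Let N = A − (0)·I. We want v_3 with N^3 v_3 = 0 but N^2 v_3 ≠ 0; then v_{j-1} := N · v_j for j = 3, …, 2.

Pick v_3 = (1, 0, 0, 0)ᵀ.
Then v_2 = N · v_3 = (-7, 5, -14, 0)ᵀ.
Then v_1 = N · v_2 = (-2, 2, -4, 0)ᵀ.

Sanity check: (A − (0)·I) v_1 = (0, 0, 0, 0)ᵀ = 0. ✓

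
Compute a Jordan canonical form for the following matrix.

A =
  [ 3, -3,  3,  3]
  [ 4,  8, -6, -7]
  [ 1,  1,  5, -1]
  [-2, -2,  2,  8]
J_3(6) ⊕ J_1(6)

The characteristic polynomial is
  det(x·I − A) = x^4 - 24*x^3 + 216*x^2 - 864*x + 1296 = (x - 6)^4

Eigenvalues and multiplicities (the geometric multiplicity of λ is n − rank(A − λI), which equals the number of Jordan blocks for λ):
  λ = 6: algebraic multiplicity = 4, geometric multiplicity = 2

Determining the block sizes for each eigenvalue:
  λ = 6: with am = 4 and gm = 2, the partition is not yet determined (e.g. several partitions of 4 into 2 parts exist). Let N = A − (6)·I. Computing rank(N^1) = 2, rank(N^2) = 1, rank(N^3) = 0; the number of blocks of size ≥ j is rank(N^{j−1}) − rank(N^j), giving [2, 1, 1]. So we have 1 block(s) of size 3, 1 block(s) of size 1 → block sizes [3, 1]

Assembling the blocks gives a Jordan form
J =
  [6, 1, 0, 0]
  [0, 6, 1, 0]
  [0, 0, 6, 0]
  [0, 0, 0, 6]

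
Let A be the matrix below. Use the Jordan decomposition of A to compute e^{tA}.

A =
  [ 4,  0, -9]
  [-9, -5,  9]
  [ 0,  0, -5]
e^{tA} =
  [exp(4*t), 0, -exp(4*t) + exp(-5*t)]
  [-exp(4*t) + exp(-5*t), exp(-5*t), exp(4*t) - exp(-5*t)]
  [0, 0, exp(-5*t)]

Strategy: write A = P · J · P⁻¹ where J is a Jordan canonical form, so e^{tA} = P · e^{tJ} · P⁻¹, and e^{tJ} can be computed block-by-block.

A has Jordan form
J =
  [-5,  0, 0]
  [ 0, -5, 0]
  [ 0,  0, 4]
(up to reordering of blocks).

Per-block formulas:
  For a 1×1 block at λ = -5: exp(t · [-5]) = [e^(-5t)].
  For a 1×1 block at λ = 4: exp(t · [4]) = [e^(4t)].

After assembling e^{tJ} and conjugating by P, we get:

e^{tA} =
  [exp(4*t), 0, -exp(4*t) + exp(-5*t)]
  [-exp(4*t) + exp(-5*t), exp(-5*t), exp(4*t) - exp(-5*t)]
  [0, 0, exp(-5*t)]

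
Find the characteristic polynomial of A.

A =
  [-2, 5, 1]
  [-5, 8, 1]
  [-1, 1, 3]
x^3 - 9*x^2 + 27*x - 27

Expanding det(x·I − A) (e.g. by cofactor expansion or by noting that A is similar to its Jordan form J, which has the same characteristic polynomial as A) gives
  χ_A(x) = x^3 - 9*x^2 + 27*x - 27
which factors as (x - 3)^3. The eigenvalues (with algebraic multiplicities) are λ = 3 with multiplicity 3.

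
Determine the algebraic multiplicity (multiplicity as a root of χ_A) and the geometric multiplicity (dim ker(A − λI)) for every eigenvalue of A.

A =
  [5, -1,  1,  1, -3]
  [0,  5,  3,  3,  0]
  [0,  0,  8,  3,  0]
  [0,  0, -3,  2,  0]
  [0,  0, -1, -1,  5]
λ = 5: alg = 5, geom = 3

Step 1 — factor the characteristic polynomial to read off the algebraic multiplicities:
  χ_A(x) = (x - 5)^5

Step 2 — compute geometric multiplicities via the rank-nullity identity g(λ) = n − rank(A − λI):
  rank(A − (5)·I) = 2, so dim ker(A − (5)·I) = n − 2 = 3

Summary:
  λ = 5: algebraic multiplicity = 5, geometric multiplicity = 3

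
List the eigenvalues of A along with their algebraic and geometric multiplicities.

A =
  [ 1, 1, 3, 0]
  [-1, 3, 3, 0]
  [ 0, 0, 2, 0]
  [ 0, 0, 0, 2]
λ = 2: alg = 4, geom = 3

Step 1 — factor the characteristic polynomial to read off the algebraic multiplicities:
  χ_A(x) = (x - 2)^4

Step 2 — compute geometric multiplicities via the rank-nullity identity g(λ) = n − rank(A − λI):
  rank(A − (2)·I) = 1, so dim ker(A − (2)·I) = n − 1 = 3

Summary:
  λ = 2: algebraic multiplicity = 4, geometric multiplicity = 3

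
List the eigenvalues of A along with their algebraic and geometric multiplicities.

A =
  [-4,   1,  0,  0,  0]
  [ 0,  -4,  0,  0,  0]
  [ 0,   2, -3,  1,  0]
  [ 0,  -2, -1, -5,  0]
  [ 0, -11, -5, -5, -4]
λ = -4: alg = 5, geom = 3

Step 1 — factor the characteristic polynomial to read off the algebraic multiplicities:
  χ_A(x) = (x + 4)^5

Step 2 — compute geometric multiplicities via the rank-nullity identity g(λ) = n − rank(A − λI):
  rank(A − (-4)·I) = 2, so dim ker(A − (-4)·I) = n − 2 = 3

Summary:
  λ = -4: algebraic multiplicity = 5, geometric multiplicity = 3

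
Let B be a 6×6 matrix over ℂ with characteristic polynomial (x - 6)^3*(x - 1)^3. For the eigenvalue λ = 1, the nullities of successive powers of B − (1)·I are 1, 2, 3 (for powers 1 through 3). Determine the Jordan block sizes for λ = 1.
Block sizes for λ = 1: [3]

From the dimensions of kernels of powers, the number of Jordan blocks of size at least j is d_j − d_{j−1} where d_j = dim ker(N^j) (with d_0 = 0). Computing the differences gives [1, 1, 1].
The number of blocks of size exactly k is (#blocks of size ≥ k) − (#blocks of size ≥ k + 1), so the partition is: 1 block(s) of size 3.
In nonincreasing order the block sizes are [3].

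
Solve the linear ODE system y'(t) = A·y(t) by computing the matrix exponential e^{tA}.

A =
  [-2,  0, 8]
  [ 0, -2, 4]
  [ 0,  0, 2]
e^{tA} =
  [exp(-2*t), 0, 2*exp(2*t) - 2*exp(-2*t)]
  [0, exp(-2*t), exp(2*t) - exp(-2*t)]
  [0, 0, exp(2*t)]

Strategy: write A = P · J · P⁻¹ where J is a Jordan canonical form, so e^{tA} = P · e^{tJ} · P⁻¹, and e^{tJ} can be computed block-by-block.

A has Jordan form
J =
  [-2,  0, 0]
  [ 0, -2, 0]
  [ 0,  0, 2]
(up to reordering of blocks).

Per-block formulas:
  For a 1×1 block at λ = -2: exp(t · [-2]) = [e^(-2t)].
  For a 1×1 block at λ = 2: exp(t · [2]) = [e^(2t)].

After assembling e^{tJ} and conjugating by P, we get:

e^{tA} =
  [exp(-2*t), 0, 2*exp(2*t) - 2*exp(-2*t)]
  [0, exp(-2*t), exp(2*t) - exp(-2*t)]
  [0, 0, exp(2*t)]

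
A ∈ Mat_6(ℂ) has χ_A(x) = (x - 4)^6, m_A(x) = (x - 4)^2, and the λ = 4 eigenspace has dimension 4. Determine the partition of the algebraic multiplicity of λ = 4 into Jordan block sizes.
Block sizes for λ = 4: [2, 2, 1, 1]

Step 1 — from the characteristic polynomial, algebraic multiplicity of λ = 4 is 6. From dim ker(A − (4)·I) = 4, there are exactly 4 Jordan blocks for λ = 4.
Step 2 — from the minimal polynomial, the factor (x − 4)^2 tells us the largest block for λ = 4 has size 2.
Step 3 — with total size 6, 4 blocks, and largest block 2, the block sizes (in nonincreasing order) are [2, 2, 1, 1].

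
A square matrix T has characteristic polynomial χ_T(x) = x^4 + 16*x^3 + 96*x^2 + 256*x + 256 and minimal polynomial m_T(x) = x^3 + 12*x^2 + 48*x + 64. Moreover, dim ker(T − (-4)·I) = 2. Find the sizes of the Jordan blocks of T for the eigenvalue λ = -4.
Block sizes for λ = -4: [3, 1]

Step 1 — from the characteristic polynomial, algebraic multiplicity of λ = -4 is 4. From dim ker(T − (-4)·I) = 2, there are exactly 2 Jordan blocks for λ = -4.
Step 2 — from the minimal polynomial, the factor (x + 4)^3 tells us the largest block for λ = -4 has size 3.
Step 3 — with total size 4, 2 blocks, and largest block 3, the block sizes (in nonincreasing order) are [3, 1].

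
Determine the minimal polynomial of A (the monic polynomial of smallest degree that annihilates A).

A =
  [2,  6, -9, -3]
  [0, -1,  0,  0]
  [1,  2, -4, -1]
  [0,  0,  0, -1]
x^2 + 2*x + 1

The characteristic polynomial is χ_A(x) = (x + 1)^4, so the eigenvalues are known. The minimal polynomial is
  m_A(x) = Π_λ (x − λ)^{k_λ}
where k_λ is the size of the *largest* Jordan block for λ (equivalently, the smallest k with (A − λI)^k v = 0 for every generalised eigenvector v of λ).

  λ = -1: largest Jordan block has size 2, contributing (x + 1)^2

So m_A(x) = (x + 1)^2 = x^2 + 2*x + 1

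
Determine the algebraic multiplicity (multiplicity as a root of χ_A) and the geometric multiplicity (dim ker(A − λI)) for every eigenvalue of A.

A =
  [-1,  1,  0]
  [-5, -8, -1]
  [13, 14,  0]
λ = -3: alg = 3, geom = 1

Step 1 — factor the characteristic polynomial to read off the algebraic multiplicities:
  χ_A(x) = (x + 3)^3

Step 2 — compute geometric multiplicities via the rank-nullity identity g(λ) = n − rank(A − λI):
  rank(A − (-3)·I) = 2, so dim ker(A − (-3)·I) = n − 2 = 1

Summary:
  λ = -3: algebraic multiplicity = 3, geometric multiplicity = 1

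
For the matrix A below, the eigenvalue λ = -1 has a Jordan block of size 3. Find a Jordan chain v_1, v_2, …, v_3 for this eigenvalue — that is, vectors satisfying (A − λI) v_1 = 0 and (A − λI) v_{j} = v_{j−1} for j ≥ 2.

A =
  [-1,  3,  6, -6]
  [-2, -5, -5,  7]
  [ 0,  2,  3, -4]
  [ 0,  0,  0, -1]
A Jordan chain for λ = -1 of length 3:
v_1 = (-6, 8, -4, 0)ᵀ
v_2 = (0, -2, 0, 0)ᵀ
v_3 = (1, 0, 0, 0)ᵀ

Let N = A − (-1)·I. We want v_3 with N^3 v_3 = 0 but N^2 v_3 ≠ 0; then v_{j-1} := N · v_j for j = 3, …, 2.

Pick v_3 = (1, 0, 0, 0)ᵀ.
Then v_2 = N · v_3 = (0, -2, 0, 0)ᵀ.
Then v_1 = N · v_2 = (-6, 8, -4, 0)ᵀ.

Sanity check: (A − (-1)·I) v_1 = (0, 0, 0, 0)ᵀ = 0. ✓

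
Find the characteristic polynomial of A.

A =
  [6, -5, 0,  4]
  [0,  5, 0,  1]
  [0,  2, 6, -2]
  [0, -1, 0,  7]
x^4 - 24*x^3 + 216*x^2 - 864*x + 1296

Expanding det(x·I − A) (e.g. by cofactor expansion or by noting that A is similar to its Jordan form J, which has the same characteristic polynomial as A) gives
  χ_A(x) = x^4 - 24*x^3 + 216*x^2 - 864*x + 1296
which factors as (x - 6)^4. The eigenvalues (with algebraic multiplicities) are λ = 6 with multiplicity 4.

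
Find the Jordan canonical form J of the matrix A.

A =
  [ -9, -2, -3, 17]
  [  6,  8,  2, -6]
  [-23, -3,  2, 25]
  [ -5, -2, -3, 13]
J_1(-4) ⊕ J_3(6)

The characteristic polynomial is
  det(x·I − A) = x^4 - 14*x^3 + 36*x^2 + 216*x - 864 = (x - 6)^3*(x + 4)

Eigenvalues and multiplicities (the geometric multiplicity of λ is n − rank(A − λI), which equals the number of Jordan blocks for λ):
  λ = -4: algebraic multiplicity = 1, geometric multiplicity = 1
  λ = 6: algebraic multiplicity = 3, geometric multiplicity = 1

Determining the block sizes for each eigenvalue:
  λ = -4: one block (gm = 1), so the single block has size am = 1 → block sizes [1]
  λ = 6: one block (gm = 1), so the single block has size am = 3 → block sizes [3]

Assembling the blocks gives a Jordan form
J =
  [-4, 0, 0, 0]
  [ 0, 6, 1, 0]
  [ 0, 0, 6, 1]
  [ 0, 0, 0, 6]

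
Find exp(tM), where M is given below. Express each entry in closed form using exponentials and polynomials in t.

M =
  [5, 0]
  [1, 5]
e^{tM} =
  [exp(5*t), 0]
  [t*exp(5*t), exp(5*t)]

Strategy: write M = P · J · P⁻¹ where J is a Jordan canonical form, so e^{tM} = P · e^{tJ} · P⁻¹, and e^{tJ} can be computed block-by-block.

M has Jordan form
J =
  [5, 1]
  [0, 5]
(up to reordering of blocks).

Per-block formulas:
  For a 2×2 Jordan block J_2(5): exp(t · J_2(5)) = e^(5t)·(I + t·N), where N is the 2×2 nilpotent shift.

After assembling e^{tJ} and conjugating by P, we get:

e^{tM} =
  [exp(5*t), 0]
  [t*exp(5*t), exp(5*t)]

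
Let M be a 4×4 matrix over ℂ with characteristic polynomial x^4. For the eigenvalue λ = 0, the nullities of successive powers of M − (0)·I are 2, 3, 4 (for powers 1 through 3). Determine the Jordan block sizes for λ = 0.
Block sizes for λ = 0: [3, 1]

From the dimensions of kernels of powers, the number of Jordan blocks of size at least j is d_j − d_{j−1} where d_j = dim ker(N^j) (with d_0 = 0). Computing the differences gives [2, 1, 1].
The number of blocks of size exactly k is (#blocks of size ≥ k) − (#blocks of size ≥ k + 1), so the partition is: 1 block(s) of size 1, 1 block(s) of size 3.
In nonincreasing order the block sizes are [3, 1].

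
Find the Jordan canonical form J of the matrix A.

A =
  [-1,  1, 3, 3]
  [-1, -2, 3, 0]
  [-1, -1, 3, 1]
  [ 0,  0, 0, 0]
J_3(0) ⊕ J_1(0)

The characteristic polynomial is
  det(x·I − A) = x^4

Eigenvalues and multiplicities (the geometric multiplicity of λ is n − rank(A − λI), which equals the number of Jordan blocks for λ):
  λ = 0: algebraic multiplicity = 4, geometric multiplicity = 2

Determining the block sizes for each eigenvalue:
  λ = 0: with am = 4 and gm = 2, the partition is not yet determined (e.g. several partitions of 4 into 2 parts exist). Let N = A − (0)·I. Computing rank(N^1) = 2, rank(N^2) = 1, rank(N^3) = 0; the number of blocks of size ≥ j is rank(N^{j−1}) − rank(N^j), giving [2, 1, 1]. So we have 1 block(s) of size 3, 1 block(s) of size 1 → block sizes [3, 1]

Assembling the blocks gives a Jordan form
J =
  [0, 1, 0, 0]
  [0, 0, 1, 0]
  [0, 0, 0, 0]
  [0, 0, 0, 0]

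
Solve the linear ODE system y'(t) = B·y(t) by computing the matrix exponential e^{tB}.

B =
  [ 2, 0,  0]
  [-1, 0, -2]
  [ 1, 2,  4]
e^{tB} =
  [exp(2*t), 0, 0]
  [-t*exp(2*t), -2*t*exp(2*t) + exp(2*t), -2*t*exp(2*t)]
  [t*exp(2*t), 2*t*exp(2*t), 2*t*exp(2*t) + exp(2*t)]

Strategy: write B = P · J · P⁻¹ where J is a Jordan canonical form, so e^{tB} = P · e^{tJ} · P⁻¹, and e^{tJ} can be computed block-by-block.

B has Jordan form
J =
  [2, 1, 0]
  [0, 2, 0]
  [0, 0, 2]
(up to reordering of blocks).

Per-block formulas:
  For a 1×1 block at λ = 2: exp(t · [2]) = [e^(2t)].
  For a 2×2 Jordan block J_2(2): exp(t · J_2(2)) = e^(2t)·(I + t·N), where N is the 2×2 nilpotent shift.

After assembling e^{tJ} and conjugating by P, we get:

e^{tB} =
  [exp(2*t), 0, 0]
  [-t*exp(2*t), -2*t*exp(2*t) + exp(2*t), -2*t*exp(2*t)]
  [t*exp(2*t), 2*t*exp(2*t), 2*t*exp(2*t) + exp(2*t)]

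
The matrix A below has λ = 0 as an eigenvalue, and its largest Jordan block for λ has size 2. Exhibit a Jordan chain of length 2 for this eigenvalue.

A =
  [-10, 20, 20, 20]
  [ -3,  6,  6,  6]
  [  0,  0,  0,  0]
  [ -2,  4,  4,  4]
A Jordan chain for λ = 0 of length 2:
v_1 = (-10, -3, 0, -2)ᵀ
v_2 = (1, 0, 0, 0)ᵀ

Let N = A − (0)·I. We want v_2 with N^2 v_2 = 0 but N^1 v_2 ≠ 0; then v_{j-1} := N · v_j for j = 2, …, 2.

Pick v_2 = (1, 0, 0, 0)ᵀ.
Then v_1 = N · v_2 = (-10, -3, 0, -2)ᵀ.

Sanity check: (A − (0)·I) v_1 = (0, 0, 0, 0)ᵀ = 0. ✓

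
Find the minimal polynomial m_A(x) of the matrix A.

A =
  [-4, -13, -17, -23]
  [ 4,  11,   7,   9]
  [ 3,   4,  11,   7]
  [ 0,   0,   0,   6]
x^3 - 18*x^2 + 108*x - 216

The characteristic polynomial is χ_A(x) = (x - 6)^4, so the eigenvalues are known. The minimal polynomial is
  m_A(x) = Π_λ (x − λ)^{k_λ}
where k_λ is the size of the *largest* Jordan block for λ (equivalently, the smallest k with (A − λI)^k v = 0 for every generalised eigenvector v of λ).

  λ = 6: largest Jordan block has size 3, contributing (x − 6)^3

So m_A(x) = (x - 6)^3 = x^3 - 18*x^2 + 108*x - 216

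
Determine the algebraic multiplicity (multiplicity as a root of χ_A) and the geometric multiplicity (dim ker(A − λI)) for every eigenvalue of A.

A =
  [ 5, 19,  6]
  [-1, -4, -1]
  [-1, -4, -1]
λ = 0: alg = 3, geom = 1

Step 1 — factor the characteristic polynomial to read off the algebraic multiplicities:
  χ_A(x) = x^3

Step 2 — compute geometric multiplicities via the rank-nullity identity g(λ) = n − rank(A − λI):
  rank(A − (0)·I) = 2, so dim ker(A − (0)·I) = n − 2 = 1

Summary:
  λ = 0: algebraic multiplicity = 3, geometric multiplicity = 1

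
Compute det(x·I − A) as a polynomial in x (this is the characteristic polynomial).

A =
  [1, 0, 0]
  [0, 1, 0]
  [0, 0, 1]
x^3 - 3*x^2 + 3*x - 1

Expanding det(x·I − A) (e.g. by cofactor expansion or by noting that A is similar to its Jordan form J, which has the same characteristic polynomial as A) gives
  χ_A(x) = x^3 - 3*x^2 + 3*x - 1
which factors as (x - 1)^3. The eigenvalues (with algebraic multiplicities) are λ = 1 with multiplicity 3.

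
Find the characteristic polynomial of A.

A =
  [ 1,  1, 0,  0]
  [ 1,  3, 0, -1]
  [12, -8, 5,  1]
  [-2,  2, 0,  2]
x^4 - 11*x^3 + 42*x^2 - 68*x + 40

Expanding det(x·I − A) (e.g. by cofactor expansion or by noting that A is similar to its Jordan form J, which has the same characteristic polynomial as A) gives
  χ_A(x) = x^4 - 11*x^3 + 42*x^2 - 68*x + 40
which factors as (x - 5)*(x - 2)^3. The eigenvalues (with algebraic multiplicities) are λ = 2 with multiplicity 3, λ = 5 with multiplicity 1.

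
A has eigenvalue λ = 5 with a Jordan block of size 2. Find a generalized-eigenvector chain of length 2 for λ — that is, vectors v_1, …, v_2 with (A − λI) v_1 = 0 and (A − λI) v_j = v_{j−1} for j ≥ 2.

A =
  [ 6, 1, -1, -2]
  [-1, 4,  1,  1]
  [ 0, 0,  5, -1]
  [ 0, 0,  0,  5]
A Jordan chain for λ = 5 of length 2:
v_1 = (1, -1, 0, 0)ᵀ
v_2 = (1, 0, 0, 0)ᵀ

Let N = A − (5)·I. We want v_2 with N^2 v_2 = 0 but N^1 v_2 ≠ 0; then v_{j-1} := N · v_j for j = 2, …, 2.

Pick v_2 = (1, 0, 0, 0)ᵀ.
Then v_1 = N · v_2 = (1, -1, 0, 0)ᵀ.

Sanity check: (A − (5)·I) v_1 = (0, 0, 0, 0)ᵀ = 0. ✓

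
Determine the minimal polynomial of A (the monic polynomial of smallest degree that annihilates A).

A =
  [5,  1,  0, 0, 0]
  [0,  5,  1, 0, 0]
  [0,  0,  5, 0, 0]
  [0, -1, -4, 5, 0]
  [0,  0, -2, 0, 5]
x^3 - 15*x^2 + 75*x - 125

The characteristic polynomial is χ_A(x) = (x - 5)^5, so the eigenvalues are known. The minimal polynomial is
  m_A(x) = Π_λ (x − λ)^{k_λ}
where k_λ is the size of the *largest* Jordan block for λ (equivalently, the smallest k with (A − λI)^k v = 0 for every generalised eigenvector v of λ).

  λ = 5: largest Jordan block has size 3, contributing (x − 5)^3

So m_A(x) = (x - 5)^3 = x^3 - 15*x^2 + 75*x - 125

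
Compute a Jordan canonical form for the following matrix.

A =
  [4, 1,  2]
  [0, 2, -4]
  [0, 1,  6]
J_2(4) ⊕ J_1(4)

The characteristic polynomial is
  det(x·I − A) = x^3 - 12*x^2 + 48*x - 64 = (x - 4)^3

Eigenvalues and multiplicities (the geometric multiplicity of λ is n − rank(A − λI), which equals the number of Jordan blocks for λ):
  λ = 4: algebraic multiplicity = 3, geometric multiplicity = 2

Determining the block sizes for each eigenvalue:
  λ = 4: 2 blocks summing to 3 forces exactly one block of size 2 and the rest size 1 → block sizes [2, 1]

Assembling the blocks gives a Jordan form
J =
  [4, 1, 0]
  [0, 4, 0]
  [0, 0, 4]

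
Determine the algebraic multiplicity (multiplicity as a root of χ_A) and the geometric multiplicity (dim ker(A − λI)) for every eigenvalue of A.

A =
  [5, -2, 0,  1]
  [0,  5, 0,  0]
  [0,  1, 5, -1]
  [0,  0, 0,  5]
λ = 5: alg = 4, geom = 2

Step 1 — factor the characteristic polynomial to read off the algebraic multiplicities:
  χ_A(x) = (x - 5)^4

Step 2 — compute geometric multiplicities via the rank-nullity identity g(λ) = n − rank(A − λI):
  rank(A − (5)·I) = 2, so dim ker(A − (5)·I) = n − 2 = 2

Summary:
  λ = 5: algebraic multiplicity = 4, geometric multiplicity = 2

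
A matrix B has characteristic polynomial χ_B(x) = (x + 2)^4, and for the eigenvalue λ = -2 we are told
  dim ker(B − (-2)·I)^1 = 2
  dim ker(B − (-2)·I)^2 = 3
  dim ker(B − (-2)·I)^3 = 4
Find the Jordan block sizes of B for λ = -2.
Block sizes for λ = -2: [3, 1]

From the dimensions of kernels of powers, the number of Jordan blocks of size at least j is d_j − d_{j−1} where d_j = dim ker(N^j) (with d_0 = 0). Computing the differences gives [2, 1, 1].
The number of blocks of size exactly k is (#blocks of size ≥ k) − (#blocks of size ≥ k + 1), so the partition is: 1 block(s) of size 1, 1 block(s) of size 3.
In nonincreasing order the block sizes are [3, 1].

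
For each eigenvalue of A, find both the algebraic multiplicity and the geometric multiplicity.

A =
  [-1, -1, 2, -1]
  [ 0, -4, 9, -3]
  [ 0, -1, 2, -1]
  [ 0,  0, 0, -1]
λ = -1: alg = 4, geom = 2

Step 1 — factor the characteristic polynomial to read off the algebraic multiplicities:
  χ_A(x) = (x + 1)^4

Step 2 — compute geometric multiplicities via the rank-nullity identity g(λ) = n − rank(A − λI):
  rank(A − (-1)·I) = 2, so dim ker(A − (-1)·I) = n − 2 = 2

Summary:
  λ = -1: algebraic multiplicity = 4, geometric multiplicity = 2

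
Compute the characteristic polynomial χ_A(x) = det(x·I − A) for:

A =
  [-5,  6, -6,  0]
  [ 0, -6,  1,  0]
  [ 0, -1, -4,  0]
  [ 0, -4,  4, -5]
x^4 + 20*x^3 + 150*x^2 + 500*x + 625

Expanding det(x·I − A) (e.g. by cofactor expansion or by noting that A is similar to its Jordan form J, which has the same characteristic polynomial as A) gives
  χ_A(x) = x^4 + 20*x^3 + 150*x^2 + 500*x + 625
which factors as (x + 5)^4. The eigenvalues (with algebraic multiplicities) are λ = -5 with multiplicity 4.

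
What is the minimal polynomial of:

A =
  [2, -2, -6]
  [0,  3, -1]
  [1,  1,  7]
x^3 - 12*x^2 + 48*x - 64

The characteristic polynomial is χ_A(x) = (x - 4)^3, so the eigenvalues are known. The minimal polynomial is
  m_A(x) = Π_λ (x − λ)^{k_λ}
where k_λ is the size of the *largest* Jordan block for λ (equivalently, the smallest k with (A − λI)^k v = 0 for every generalised eigenvector v of λ).

  λ = 4: largest Jordan block has size 3, contributing (x − 4)^3

So m_A(x) = (x - 4)^3 = x^3 - 12*x^2 + 48*x - 64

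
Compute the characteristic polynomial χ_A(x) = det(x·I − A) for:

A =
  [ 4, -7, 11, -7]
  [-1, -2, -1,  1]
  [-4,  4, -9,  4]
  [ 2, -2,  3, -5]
x^4 + 12*x^3 + 54*x^2 + 108*x + 81

Expanding det(x·I − A) (e.g. by cofactor expansion or by noting that A is similar to its Jordan form J, which has the same characteristic polynomial as A) gives
  χ_A(x) = x^4 + 12*x^3 + 54*x^2 + 108*x + 81
which factors as (x + 3)^4. The eigenvalues (with algebraic multiplicities) are λ = -3 with multiplicity 4.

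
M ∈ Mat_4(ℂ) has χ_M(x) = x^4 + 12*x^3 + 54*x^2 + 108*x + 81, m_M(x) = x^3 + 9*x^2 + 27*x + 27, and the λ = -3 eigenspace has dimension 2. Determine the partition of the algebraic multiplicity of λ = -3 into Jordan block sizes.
Block sizes for λ = -3: [3, 1]

Step 1 — from the characteristic polynomial, algebraic multiplicity of λ = -3 is 4. From dim ker(M − (-3)·I) = 2, there are exactly 2 Jordan blocks for λ = -3.
Step 2 — from the minimal polynomial, the factor (x + 3)^3 tells us the largest block for λ = -3 has size 3.
Step 3 — with total size 4, 2 blocks, and largest block 3, the block sizes (in nonincreasing order) are [3, 1].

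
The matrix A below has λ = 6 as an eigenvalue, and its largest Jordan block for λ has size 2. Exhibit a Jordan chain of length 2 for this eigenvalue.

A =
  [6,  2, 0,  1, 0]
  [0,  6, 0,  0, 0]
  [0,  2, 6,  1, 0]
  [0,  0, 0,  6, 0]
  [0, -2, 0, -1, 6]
A Jordan chain for λ = 6 of length 2:
v_1 = (2, 0, 2, 0, -2)ᵀ
v_2 = (0, 1, 0, 0, 0)ᵀ

Let N = A − (6)·I. We want v_2 with N^2 v_2 = 0 but N^1 v_2 ≠ 0; then v_{j-1} := N · v_j for j = 2, …, 2.

Pick v_2 = (0, 1, 0, 0, 0)ᵀ.
Then v_1 = N · v_2 = (2, 0, 2, 0, -2)ᵀ.

Sanity check: (A − (6)·I) v_1 = (0, 0, 0, 0, 0)ᵀ = 0. ✓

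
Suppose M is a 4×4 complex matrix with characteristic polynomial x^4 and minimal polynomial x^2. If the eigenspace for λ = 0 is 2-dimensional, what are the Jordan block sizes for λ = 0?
Block sizes for λ = 0: [2, 2]

Step 1 — from the characteristic polynomial, algebraic multiplicity of λ = 0 is 4. From dim ker(M − (0)·I) = 2, there are exactly 2 Jordan blocks for λ = 0.
Step 2 — from the minimal polynomial, the factor (x − 0)^2 tells us the largest block for λ = 0 has size 2.
Step 3 — with total size 4, 2 blocks, and largest block 2, the block sizes (in nonincreasing order) are [2, 2].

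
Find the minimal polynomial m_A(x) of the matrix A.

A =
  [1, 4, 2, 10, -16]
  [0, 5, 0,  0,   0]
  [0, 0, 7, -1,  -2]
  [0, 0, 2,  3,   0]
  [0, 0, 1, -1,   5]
x^4 - 16*x^3 + 90*x^2 - 200*x + 125

The characteristic polynomial is χ_A(x) = (x - 5)^4*(x - 1), so the eigenvalues are known. The minimal polynomial is
  m_A(x) = Π_λ (x − λ)^{k_λ}
where k_λ is the size of the *largest* Jordan block for λ (equivalently, the smallest k with (A − λI)^k v = 0 for every generalised eigenvector v of λ).

  λ = 1: largest Jordan block has size 1, contributing (x − 1)
  λ = 5: largest Jordan block has size 3, contributing (x − 5)^3

So m_A(x) = (x - 5)^3*(x - 1) = x^4 - 16*x^3 + 90*x^2 - 200*x + 125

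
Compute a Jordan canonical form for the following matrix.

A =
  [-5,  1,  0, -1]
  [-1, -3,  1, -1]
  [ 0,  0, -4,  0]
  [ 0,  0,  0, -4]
J_3(-4) ⊕ J_1(-4)

The characteristic polynomial is
  det(x·I − A) = x^4 + 16*x^3 + 96*x^2 + 256*x + 256 = (x + 4)^4

Eigenvalues and multiplicities (the geometric multiplicity of λ is n − rank(A − λI), which equals the number of Jordan blocks for λ):
  λ = -4: algebraic multiplicity = 4, geometric multiplicity = 2

Determining the block sizes for each eigenvalue:
  λ = -4: with am = 4 and gm = 2, the partition is not yet determined (e.g. several partitions of 4 into 2 parts exist). Let N = A − (-4)·I. Computing rank(N^1) = 2, rank(N^2) = 1, rank(N^3) = 0; the number of blocks of size ≥ j is rank(N^{j−1}) − rank(N^j), giving [2, 1, 1]. So we have 1 block(s) of size 3, 1 block(s) of size 1 → block sizes [3, 1]

Assembling the blocks gives a Jordan form
J =
  [-4,  1,  0,  0]
  [ 0, -4,  1,  0]
  [ 0,  0, -4,  0]
  [ 0,  0,  0, -4]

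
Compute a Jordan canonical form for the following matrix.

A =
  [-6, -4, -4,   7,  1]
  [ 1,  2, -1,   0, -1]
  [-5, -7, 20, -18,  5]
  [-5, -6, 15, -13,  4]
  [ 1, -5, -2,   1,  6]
J_1(-3) ⊕ J_2(0) ⊕ J_2(6)

The characteristic polynomial is
  det(x·I − A) = x^5 - 9*x^4 + 108*x^2 = x^2*(x - 6)^2*(x + 3)

Eigenvalues and multiplicities (the geometric multiplicity of λ is n − rank(A − λI), which equals the number of Jordan blocks for λ):
  λ = -3: algebraic multiplicity = 1, geometric multiplicity = 1
  λ = 0: algebraic multiplicity = 2, geometric multiplicity = 1
  λ = 6: algebraic multiplicity = 2, geometric multiplicity = 1

Determining the block sizes for each eigenvalue:
  λ = -3: one block (gm = 1), so the single block has size am = 1 → block sizes [1]
  λ = 0: one block (gm = 1), so the single block has size am = 2 → block sizes [2]
  λ = 6: one block (gm = 1), so the single block has size am = 2 → block sizes [2]

Assembling the blocks gives a Jordan form
J =
  [-3, 0, 0, 0, 0]
  [ 0, 0, 1, 0, 0]
  [ 0, 0, 0, 0, 0]
  [ 0, 0, 0, 6, 1]
  [ 0, 0, 0, 0, 6]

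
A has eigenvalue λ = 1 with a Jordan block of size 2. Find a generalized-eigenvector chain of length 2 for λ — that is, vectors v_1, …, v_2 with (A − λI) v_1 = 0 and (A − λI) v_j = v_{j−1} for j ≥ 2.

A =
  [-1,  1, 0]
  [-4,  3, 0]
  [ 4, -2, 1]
A Jordan chain for λ = 1 of length 2:
v_1 = (-2, -4, 4)ᵀ
v_2 = (1, 0, 0)ᵀ

Let N = A − (1)·I. We want v_2 with N^2 v_2 = 0 but N^1 v_2 ≠ 0; then v_{j-1} := N · v_j for j = 2, …, 2.

Pick v_2 = (1, 0, 0)ᵀ.
Then v_1 = N · v_2 = (-2, -4, 4)ᵀ.

Sanity check: (A − (1)·I) v_1 = (0, 0, 0)ᵀ = 0. ✓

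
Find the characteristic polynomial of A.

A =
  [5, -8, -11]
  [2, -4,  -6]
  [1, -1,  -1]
x^3

Expanding det(x·I − A) (e.g. by cofactor expansion or by noting that A is similar to its Jordan form J, which has the same characteristic polynomial as A) gives
  χ_A(x) = x^3
which factors as x^3. The eigenvalues (with algebraic multiplicities) are λ = 0 with multiplicity 3.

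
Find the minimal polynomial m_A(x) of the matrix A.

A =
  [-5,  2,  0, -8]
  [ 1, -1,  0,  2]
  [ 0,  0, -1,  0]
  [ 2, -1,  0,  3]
x^3 + 3*x^2 + 3*x + 1

The characteristic polynomial is χ_A(x) = (x + 1)^4, so the eigenvalues are known. The minimal polynomial is
  m_A(x) = Π_λ (x − λ)^{k_λ}
where k_λ is the size of the *largest* Jordan block for λ (equivalently, the smallest k with (A − λI)^k v = 0 for every generalised eigenvector v of λ).

  λ = -1: largest Jordan block has size 3, contributing (x + 1)^3

So m_A(x) = (x + 1)^3 = x^3 + 3*x^2 + 3*x + 1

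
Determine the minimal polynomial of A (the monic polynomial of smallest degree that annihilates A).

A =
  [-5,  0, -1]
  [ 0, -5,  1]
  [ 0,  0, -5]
x^2 + 10*x + 25

The characteristic polynomial is χ_A(x) = (x + 5)^3, so the eigenvalues are known. The minimal polynomial is
  m_A(x) = Π_λ (x − λ)^{k_λ}
where k_λ is the size of the *largest* Jordan block for λ (equivalently, the smallest k with (A − λI)^k v = 0 for every generalised eigenvector v of λ).

  λ = -5: largest Jordan block has size 2, contributing (x + 5)^2

So m_A(x) = (x + 5)^2 = x^2 + 10*x + 25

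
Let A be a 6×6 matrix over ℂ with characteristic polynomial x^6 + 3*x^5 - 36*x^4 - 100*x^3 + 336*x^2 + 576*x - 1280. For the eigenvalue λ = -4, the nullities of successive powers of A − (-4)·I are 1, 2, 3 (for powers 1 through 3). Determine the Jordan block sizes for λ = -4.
Block sizes for λ = -4: [3]

From the dimensions of kernels of powers, the number of Jordan blocks of size at least j is d_j − d_{j−1} where d_j = dim ker(N^j) (with d_0 = 0). Computing the differences gives [1, 1, 1].
The number of blocks of size exactly k is (#blocks of size ≥ k) − (#blocks of size ≥ k + 1), so the partition is: 1 block(s) of size 3.
In nonincreasing order the block sizes are [3].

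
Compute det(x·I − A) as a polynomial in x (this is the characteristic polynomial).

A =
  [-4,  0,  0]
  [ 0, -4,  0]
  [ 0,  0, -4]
x^3 + 12*x^2 + 48*x + 64

Expanding det(x·I − A) (e.g. by cofactor expansion or by noting that A is similar to its Jordan form J, which has the same characteristic polynomial as A) gives
  χ_A(x) = x^3 + 12*x^2 + 48*x + 64
which factors as (x + 4)^3. The eigenvalues (with algebraic multiplicities) are λ = -4 with multiplicity 3.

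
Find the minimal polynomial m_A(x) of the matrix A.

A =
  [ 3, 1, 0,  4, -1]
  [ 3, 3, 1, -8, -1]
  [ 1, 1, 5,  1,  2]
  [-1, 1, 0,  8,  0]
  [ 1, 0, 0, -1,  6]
x^3 - 15*x^2 + 75*x - 125

The characteristic polynomial is χ_A(x) = (x - 5)^5, so the eigenvalues are known. The minimal polynomial is
  m_A(x) = Π_λ (x − λ)^{k_λ}
where k_λ is the size of the *largest* Jordan block for λ (equivalently, the smallest k with (A − λI)^k v = 0 for every generalised eigenvector v of λ).

  λ = 5: largest Jordan block has size 3, contributing (x − 5)^3

So m_A(x) = (x - 5)^3 = x^3 - 15*x^2 + 75*x - 125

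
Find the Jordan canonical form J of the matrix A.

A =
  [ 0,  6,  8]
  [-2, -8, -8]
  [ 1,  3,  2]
J_2(-2) ⊕ J_1(-2)

The characteristic polynomial is
  det(x·I − A) = x^3 + 6*x^2 + 12*x + 8 = (x + 2)^3

Eigenvalues and multiplicities (the geometric multiplicity of λ is n − rank(A − λI), which equals the number of Jordan blocks for λ):
  λ = -2: algebraic multiplicity = 3, geometric multiplicity = 2

Determining the block sizes for each eigenvalue:
  λ = -2: 2 blocks summing to 3 forces exactly one block of size 2 and the rest size 1 → block sizes [2, 1]

Assembling the blocks gives a Jordan form
J =
  [-2,  1,  0]
  [ 0, -2,  0]
  [ 0,  0, -2]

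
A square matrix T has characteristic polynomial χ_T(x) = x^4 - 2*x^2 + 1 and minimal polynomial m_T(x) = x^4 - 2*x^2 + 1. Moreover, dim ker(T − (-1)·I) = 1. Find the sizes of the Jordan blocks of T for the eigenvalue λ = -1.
Block sizes for λ = -1: [2]

Step 1 — from the characteristic polynomial, algebraic multiplicity of λ = -1 is 2. From dim ker(T − (-1)·I) = 1, there are exactly 1 Jordan blocks for λ = -1.
Step 2 — from the minimal polynomial, the factor (x + 1)^2 tells us the largest block for λ = -1 has size 2.
Step 3 — with total size 2, 1 blocks, and largest block 2, the block sizes (in nonincreasing order) are [2].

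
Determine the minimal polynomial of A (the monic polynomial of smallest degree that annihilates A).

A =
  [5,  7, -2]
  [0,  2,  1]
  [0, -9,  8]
x^3 - 15*x^2 + 75*x - 125

The characteristic polynomial is χ_A(x) = (x - 5)^3, so the eigenvalues are known. The minimal polynomial is
  m_A(x) = Π_λ (x − λ)^{k_λ}
where k_λ is the size of the *largest* Jordan block for λ (equivalently, the smallest k with (A − λI)^k v = 0 for every generalised eigenvector v of λ).

  λ = 5: largest Jordan block has size 3, contributing (x − 5)^3

So m_A(x) = (x - 5)^3 = x^3 - 15*x^2 + 75*x - 125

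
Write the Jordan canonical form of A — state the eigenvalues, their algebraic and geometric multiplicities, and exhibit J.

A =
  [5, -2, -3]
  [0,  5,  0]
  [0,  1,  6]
J_2(5) ⊕ J_1(6)

The characteristic polynomial is
  det(x·I − A) = x^3 - 16*x^2 + 85*x - 150 = (x - 6)*(x - 5)^2

Eigenvalues and multiplicities (the geometric multiplicity of λ is n − rank(A − λI), which equals the number of Jordan blocks for λ):
  λ = 5: algebraic multiplicity = 2, geometric multiplicity = 1
  λ = 6: algebraic multiplicity = 1, geometric multiplicity = 1

Determining the block sizes for each eigenvalue:
  λ = 5: one block (gm = 1), so the single block has size am = 2 → block sizes [2]
  λ = 6: one block (gm = 1), so the single block has size am = 1 → block sizes [1]

Assembling the blocks gives a Jordan form
J =
  [5, 1, 0]
  [0, 5, 0]
  [0, 0, 6]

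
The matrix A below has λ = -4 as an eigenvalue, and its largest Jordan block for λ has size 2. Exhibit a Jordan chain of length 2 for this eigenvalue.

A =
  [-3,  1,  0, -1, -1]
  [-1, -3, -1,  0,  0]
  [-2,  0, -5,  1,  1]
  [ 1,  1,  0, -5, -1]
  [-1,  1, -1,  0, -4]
A Jordan chain for λ = -4 of length 2:
v_1 = (1, -1, -2, 1, -1)ᵀ
v_2 = (1, 0, 0, 0, 0)ᵀ

Let N = A − (-4)·I. We want v_2 with N^2 v_2 = 0 but N^1 v_2 ≠ 0; then v_{j-1} := N · v_j for j = 2, …, 2.

Pick v_2 = (1, 0, 0, 0, 0)ᵀ.
Then v_1 = N · v_2 = (1, -1, -2, 1, -1)ᵀ.

Sanity check: (A − (-4)·I) v_1 = (0, 0, 0, 0, 0)ᵀ = 0. ✓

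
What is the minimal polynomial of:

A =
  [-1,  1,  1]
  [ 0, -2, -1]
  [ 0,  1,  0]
x^2 + 2*x + 1

The characteristic polynomial is χ_A(x) = (x + 1)^3, so the eigenvalues are known. The minimal polynomial is
  m_A(x) = Π_λ (x − λ)^{k_λ}
where k_λ is the size of the *largest* Jordan block for λ (equivalently, the smallest k with (A − λI)^k v = 0 for every generalised eigenvector v of λ).

  λ = -1: largest Jordan block has size 2, contributing (x + 1)^2

So m_A(x) = (x + 1)^2 = x^2 + 2*x + 1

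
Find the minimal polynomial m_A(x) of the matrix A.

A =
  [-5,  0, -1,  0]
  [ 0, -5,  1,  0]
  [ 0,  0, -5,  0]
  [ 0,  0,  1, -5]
x^2 + 10*x + 25

The characteristic polynomial is χ_A(x) = (x + 5)^4, so the eigenvalues are known. The minimal polynomial is
  m_A(x) = Π_λ (x − λ)^{k_λ}
where k_λ is the size of the *largest* Jordan block for λ (equivalently, the smallest k with (A − λI)^k v = 0 for every generalised eigenvector v of λ).

  λ = -5: largest Jordan block has size 2, contributing (x + 5)^2

So m_A(x) = (x + 5)^2 = x^2 + 10*x + 25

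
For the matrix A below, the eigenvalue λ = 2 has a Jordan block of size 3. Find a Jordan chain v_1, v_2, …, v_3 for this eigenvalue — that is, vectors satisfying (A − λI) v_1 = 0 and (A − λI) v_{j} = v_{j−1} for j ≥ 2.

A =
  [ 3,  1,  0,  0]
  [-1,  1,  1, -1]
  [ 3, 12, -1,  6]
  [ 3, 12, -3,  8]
A Jordan chain for λ = 2 of length 3:
v_1 = (1, -1, 3, 3)ᵀ
v_2 = (0, 1, -3, -3)ᵀ
v_3 = (0, 0, 1, 0)ᵀ

Let N = A − (2)·I. We want v_3 with N^3 v_3 = 0 but N^2 v_3 ≠ 0; then v_{j-1} := N · v_j for j = 3, …, 2.

Pick v_3 = (0, 0, 1, 0)ᵀ.
Then v_2 = N · v_3 = (0, 1, -3, -3)ᵀ.
Then v_1 = N · v_2 = (1, -1, 3, 3)ᵀ.

Sanity check: (A − (2)·I) v_1 = (0, 0, 0, 0)ᵀ = 0. ✓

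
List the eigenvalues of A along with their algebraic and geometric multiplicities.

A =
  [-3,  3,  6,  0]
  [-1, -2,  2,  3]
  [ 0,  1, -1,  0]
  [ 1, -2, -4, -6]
λ = -3: alg = 4, geom = 2

Step 1 — factor the characteristic polynomial to read off the algebraic multiplicities:
  χ_A(x) = (x + 3)^4

Step 2 — compute geometric multiplicities via the rank-nullity identity g(λ) = n − rank(A − λI):
  rank(A − (-3)·I) = 2, so dim ker(A − (-3)·I) = n − 2 = 2

Summary:
  λ = -3: algebraic multiplicity = 4, geometric multiplicity = 2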